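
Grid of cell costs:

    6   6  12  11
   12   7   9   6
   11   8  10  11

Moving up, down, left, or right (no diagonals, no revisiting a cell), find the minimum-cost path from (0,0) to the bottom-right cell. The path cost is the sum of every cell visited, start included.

Cheapest: [0,0] -> [0,1] -> [1,1] -> [1,2] -> [1,3] -> [2,3]
  6 + 6 + 7 + 9 + 6 + 11 = 45

45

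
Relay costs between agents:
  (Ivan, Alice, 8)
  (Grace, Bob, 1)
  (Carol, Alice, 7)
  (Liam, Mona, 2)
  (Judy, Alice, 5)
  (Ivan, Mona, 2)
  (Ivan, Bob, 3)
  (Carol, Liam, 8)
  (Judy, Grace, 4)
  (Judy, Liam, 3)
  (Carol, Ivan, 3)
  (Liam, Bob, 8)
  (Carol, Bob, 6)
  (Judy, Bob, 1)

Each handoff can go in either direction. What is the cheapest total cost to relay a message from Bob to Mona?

5

Checking several routes:
Bob -> Judy -> Liam -> Mona: 1 + 3 + 2 = 6
Bob -> Liam -> Mona: 8 + 2 = 10
Bob -> Grace -> Judy -> Liam -> Mona: 1 + 4 + 3 + 2 = 10
Bob -> Carol -> Ivan -> Mona: 6 + 3 + 2 = 11
Bob -> Ivan -> Mona: 3 + 2 = 5
Shortest: 5.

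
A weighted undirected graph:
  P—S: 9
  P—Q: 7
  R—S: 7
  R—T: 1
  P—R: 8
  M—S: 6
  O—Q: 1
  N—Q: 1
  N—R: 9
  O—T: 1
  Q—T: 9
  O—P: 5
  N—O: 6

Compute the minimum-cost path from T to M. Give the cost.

Checking several routes:
T - R - S - M: 1 + 7 + 6 = 14
T - O - P - S - M: 1 + 5 + 9 + 6 = 21
T - R - P - S - M: 1 + 8 + 9 + 6 = 24
The minimum is 14.

14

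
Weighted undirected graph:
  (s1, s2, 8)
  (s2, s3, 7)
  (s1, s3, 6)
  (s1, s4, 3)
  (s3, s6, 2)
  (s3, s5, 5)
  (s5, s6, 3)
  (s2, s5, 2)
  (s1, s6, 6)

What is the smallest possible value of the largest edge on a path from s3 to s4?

Comparing a few candidate routes:
s3 - s6 - s1 - s4: max(2, 6, 3) = 6
s3 - s5 - s2 - s1 - s4: max(5, 2, 8, 3) = 8
s3 - s1 - s4: max(6, 3) = 6
s3 - s5 - s6 - s1 - s4: max(5, 3, 6, 3) = 6
s3 - s2 - s5 - s6 - s1 - s4: max(7, 2, 3, 6, 3) = 7
s3 - s2 - s1 - s4: max(7, 8, 3) = 8
Smallest bottleneck: 6.

6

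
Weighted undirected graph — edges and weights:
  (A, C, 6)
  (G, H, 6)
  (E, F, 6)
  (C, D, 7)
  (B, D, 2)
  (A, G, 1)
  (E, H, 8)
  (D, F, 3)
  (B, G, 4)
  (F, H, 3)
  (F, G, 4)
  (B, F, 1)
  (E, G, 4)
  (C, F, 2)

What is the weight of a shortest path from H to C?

Checking several routes:
H-G-B-F-C: 6 + 4 + 1 + 2 = 13
H-G-F-C: 6 + 4 + 2 = 12
H-F-C: 3 + 2 = 5
Shortest: 5.

5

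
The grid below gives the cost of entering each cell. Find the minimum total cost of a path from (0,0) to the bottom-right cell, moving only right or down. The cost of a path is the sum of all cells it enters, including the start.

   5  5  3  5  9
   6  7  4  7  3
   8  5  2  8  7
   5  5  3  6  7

Take [0,0] → [0,1] → [0,2] → [1,2] → [2,2] → [3,2] → [3,3] → [3,4] for a total of 5 + 5 + 3 + 4 + 2 + 3 + 6 + 7 = 35.

35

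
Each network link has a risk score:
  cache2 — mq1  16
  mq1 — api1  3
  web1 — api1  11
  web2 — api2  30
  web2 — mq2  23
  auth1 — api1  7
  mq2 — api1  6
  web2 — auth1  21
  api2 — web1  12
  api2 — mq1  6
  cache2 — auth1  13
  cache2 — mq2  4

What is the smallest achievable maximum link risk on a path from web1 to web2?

Comparing a few candidate routes:
web1→api1→mq2→cache2→auth1→web2: max(11, 6, 4, 13, 21) = 21
web1→api1→auth1→web2: max(11, 7, 21) = 21
web1→api1→mq1→cache2→auth1→web2: max(11, 3, 16, 13, 21) = 21
The minimum achievable maximum is 21.

21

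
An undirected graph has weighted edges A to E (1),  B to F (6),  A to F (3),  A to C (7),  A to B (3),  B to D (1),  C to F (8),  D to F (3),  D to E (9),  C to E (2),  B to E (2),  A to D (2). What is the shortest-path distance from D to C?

5

Some routes from D to C:
D → A → C: 2 + 7 = 9
D → A → B → E → C: 2 + 3 + 2 + 2 = 9
D → B → A → E → C: 1 + 3 + 1 + 2 = 7
D → B → E → C: 1 + 2 + 2 = 5
D → F → A → E → C: 3 + 3 + 1 + 2 = 9
D → A → E → C: 2 + 1 + 2 = 5
Best route has total 5.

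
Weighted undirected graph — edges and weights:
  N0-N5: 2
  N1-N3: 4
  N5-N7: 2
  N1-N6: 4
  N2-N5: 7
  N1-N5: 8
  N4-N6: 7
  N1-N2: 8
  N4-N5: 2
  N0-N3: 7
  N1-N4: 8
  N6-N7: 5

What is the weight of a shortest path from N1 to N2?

Checking several routes:
N1 → N6 → N7 → N5 → N2: 4 + 5 + 2 + 7 = 18
N1 → N2: 8
N1 → N5 → N2: 8 + 7 = 15
N1 → N4 → N5 → N2: 8 + 2 + 7 = 17
Best route has total 8.

8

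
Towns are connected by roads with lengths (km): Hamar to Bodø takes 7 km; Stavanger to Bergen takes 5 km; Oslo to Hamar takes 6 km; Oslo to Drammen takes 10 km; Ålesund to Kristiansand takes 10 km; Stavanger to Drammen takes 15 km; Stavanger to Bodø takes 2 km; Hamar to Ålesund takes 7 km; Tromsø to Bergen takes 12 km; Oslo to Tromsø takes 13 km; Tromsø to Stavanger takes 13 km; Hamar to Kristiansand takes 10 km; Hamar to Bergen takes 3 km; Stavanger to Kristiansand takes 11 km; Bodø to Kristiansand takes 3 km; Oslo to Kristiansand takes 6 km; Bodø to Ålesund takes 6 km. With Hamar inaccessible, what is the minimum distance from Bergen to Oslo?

16

A few of the Bergen→Oslo routes:
Bergen - Stavanger - Bodø - Kristiansand - Oslo: 5 + 2 + 3 + 6 = 16
Bergen - Stavanger - Kristiansand - Oslo: 5 + 11 + 6 = 22
Bergen - Stavanger - Tromsø - Oslo: 5 + 13 + 13 = 31
Bergen - Tromsø - Oslo: 12 + 13 = 25
Bergen - Stavanger - Drammen - Oslo: 5 + 15 + 10 = 30
Bergen - Stavanger - Bodø - Ålesund - Kristiansand - Oslo: 5 + 2 + 6 + 10 + 6 = 29
Best route has total 16 km.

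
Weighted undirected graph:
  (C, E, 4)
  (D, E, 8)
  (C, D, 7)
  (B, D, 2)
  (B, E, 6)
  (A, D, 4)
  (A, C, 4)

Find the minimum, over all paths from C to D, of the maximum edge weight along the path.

Candidate routes:
C - D: max(7) = 7
C - E - B - D: max(4, 6, 2) = 6
C - A - D: max(4, 4) = 4
C - E - D: max(4, 8) = 8
Best route has worst link 4.

4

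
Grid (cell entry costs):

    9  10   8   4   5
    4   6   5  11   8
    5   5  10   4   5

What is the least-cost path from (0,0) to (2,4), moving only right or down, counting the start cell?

Cheapest: [0,0]→[1,0]→[2,0]→[2,1]→[2,2]→[2,3]→[2,4]
  9 + 4 + 5 + 5 + 10 + 4 + 5 = 42
(Top row then right column would cost 49.)

42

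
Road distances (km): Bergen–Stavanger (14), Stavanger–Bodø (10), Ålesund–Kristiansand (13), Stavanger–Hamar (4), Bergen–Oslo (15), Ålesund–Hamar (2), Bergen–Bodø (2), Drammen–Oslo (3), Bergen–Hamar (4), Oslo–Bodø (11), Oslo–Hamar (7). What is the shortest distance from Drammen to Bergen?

14

A few of the Drammen→Bergen routes:
Drammen -> Oslo -> Bodø -> Bergen: 3 + 11 + 2 = 16
Drammen -> Oslo -> Bergen: 3 + 15 = 18
Drammen -> Oslo -> Hamar -> Bergen: 3 + 7 + 4 = 14
Drammen -> Oslo -> Hamar -> Stavanger -> Bergen: 3 + 7 + 4 + 14 = 28
Drammen -> Oslo -> Hamar -> Stavanger -> Bodø -> Bergen: 3 + 7 + 4 + 10 + 2 = 26
Best route has total 14 km.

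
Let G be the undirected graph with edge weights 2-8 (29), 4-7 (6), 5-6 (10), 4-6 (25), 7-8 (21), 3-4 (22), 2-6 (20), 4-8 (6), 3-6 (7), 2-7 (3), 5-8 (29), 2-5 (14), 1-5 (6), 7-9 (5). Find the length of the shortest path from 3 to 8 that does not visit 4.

Some routes from 3 to 8 avoiding 4:
3 - 6 - 5 - 8: 7 + 10 + 29 = 46
3 - 6 - 5 - 2 - 7 - 8: 7 + 10 + 14 + 3 + 21 = 55
3 - 6 - 2 - 7 - 8: 7 + 20 + 3 + 21 = 51
Best route has total 46.

46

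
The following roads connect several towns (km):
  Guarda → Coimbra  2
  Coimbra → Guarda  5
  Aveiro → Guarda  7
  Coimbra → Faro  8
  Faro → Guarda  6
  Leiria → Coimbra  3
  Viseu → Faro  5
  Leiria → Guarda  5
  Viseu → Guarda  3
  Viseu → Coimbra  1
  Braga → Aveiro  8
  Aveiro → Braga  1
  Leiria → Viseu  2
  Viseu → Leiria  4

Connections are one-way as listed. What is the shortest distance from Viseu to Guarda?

A few of the Viseu→Guarda routes:
Viseu -> Leiria -> Guarda: 4 + 5 = 9
Viseu -> Leiria -> Coimbra -> Guarda: 4 + 3 + 5 = 12
Viseu -> Coimbra -> Guarda: 1 + 5 = 6
Viseu -> Faro -> Guarda: 5 + 6 = 11
Viseu -> Guarda: 3
Shortest: 3 km.

3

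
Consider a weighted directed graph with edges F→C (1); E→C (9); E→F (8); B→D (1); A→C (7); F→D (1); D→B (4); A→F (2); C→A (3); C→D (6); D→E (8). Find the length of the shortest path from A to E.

Paths from A to E:
A -> F -> D -> E: 2 + 1 + 8 = 11
A -> F -> C -> D -> E: 2 + 1 + 6 + 8 = 17
A -> C -> D -> E: 7 + 6 + 8 = 21
Shortest: 11.

11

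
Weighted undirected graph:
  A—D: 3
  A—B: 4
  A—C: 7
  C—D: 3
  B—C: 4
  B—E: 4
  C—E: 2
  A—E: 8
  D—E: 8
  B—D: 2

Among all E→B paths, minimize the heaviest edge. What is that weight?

3

Checking several routes:
E→C→D→B: max(2, 3, 2) = 3
E→C→D→A→B: max(2, 3, 3, 4) = 4
E→C→B: max(2, 4) = 4
E→B: max(4) = 4
E→C→A→D→B: max(2, 7, 3, 2) = 7
E→C→A→B: max(2, 7, 4) = 7
The minimum achievable maximum is 3.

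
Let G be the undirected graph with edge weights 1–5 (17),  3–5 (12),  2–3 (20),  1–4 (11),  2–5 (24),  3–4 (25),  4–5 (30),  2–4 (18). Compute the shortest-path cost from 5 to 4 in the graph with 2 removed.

28

Routes from 5 to 4 avoiding 2:
5→4: 30
5→1→4: 17 + 11 = 28
5→3→4: 12 + 25 = 37
Best route has total 28.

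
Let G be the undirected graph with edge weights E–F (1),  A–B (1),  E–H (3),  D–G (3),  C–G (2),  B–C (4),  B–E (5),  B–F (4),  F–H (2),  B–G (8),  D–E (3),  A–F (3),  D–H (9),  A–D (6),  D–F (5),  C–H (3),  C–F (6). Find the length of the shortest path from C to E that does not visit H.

Some routes from C to E avoiding H:
C→F→E: 6 + 1 = 7
C→G→D→F→E: 2 + 3 + 5 + 1 = 11
C→B→E: 4 + 5 = 9
C→G→D→E: 2 + 3 + 3 = 8
C→B→A→F→E: 4 + 1 + 3 + 1 = 9
C→B→F→E: 4 + 4 + 1 = 9
Shortest: 7.

7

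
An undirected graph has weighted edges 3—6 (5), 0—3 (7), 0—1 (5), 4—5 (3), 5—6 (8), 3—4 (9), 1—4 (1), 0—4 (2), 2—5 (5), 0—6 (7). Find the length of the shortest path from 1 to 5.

4

Some routes from 1 to 5:
1 → 4 → 5: 1 + 3 = 4
1 → 0 → 4 → 5: 5 + 2 + 3 = 10
1 → 4 → 0 → 6 → 5: 1 + 2 + 7 + 8 = 18
Best route has total 4.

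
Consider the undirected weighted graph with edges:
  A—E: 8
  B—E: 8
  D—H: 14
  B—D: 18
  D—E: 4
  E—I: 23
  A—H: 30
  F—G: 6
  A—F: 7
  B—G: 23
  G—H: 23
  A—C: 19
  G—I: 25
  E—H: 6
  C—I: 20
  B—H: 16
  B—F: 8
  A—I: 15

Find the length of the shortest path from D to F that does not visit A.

20

Checking several routes:
D → E → B → F: 4 + 8 + 8 = 20
D → E → H → B → F: 4 + 6 + 16 + 8 = 34
D → B → F: 18 + 8 = 26
The minimum is 20.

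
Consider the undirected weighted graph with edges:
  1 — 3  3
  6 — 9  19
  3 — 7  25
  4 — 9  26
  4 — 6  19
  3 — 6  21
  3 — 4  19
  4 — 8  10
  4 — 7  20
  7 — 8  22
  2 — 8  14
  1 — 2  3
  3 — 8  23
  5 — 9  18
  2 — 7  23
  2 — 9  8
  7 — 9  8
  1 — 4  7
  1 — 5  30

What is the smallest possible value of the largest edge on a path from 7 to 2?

Checking several routes:
7 → 9 → 2: max(8, 8) = 8
7 → 9 → 6 → 4 → 3 → 1 → 2: max(8, 19, 19, 19, 3, 3) = 19
7 → 9 → 6 → 4 → 1 → 2: max(8, 19, 19, 7, 3) = 19
Best route has worst link 8.

8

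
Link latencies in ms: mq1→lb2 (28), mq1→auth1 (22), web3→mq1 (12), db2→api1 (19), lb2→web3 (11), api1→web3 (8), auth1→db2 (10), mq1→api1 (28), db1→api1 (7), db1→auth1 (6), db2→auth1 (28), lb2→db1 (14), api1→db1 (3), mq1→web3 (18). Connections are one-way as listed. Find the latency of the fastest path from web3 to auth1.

34

Candidate routes:
web3 -> mq1 -> lb2 -> db1 -> auth1: 12 + 28 + 14 + 6 = 60
web3 -> mq1 -> auth1: 12 + 22 = 34
web3 -> mq1 -> api1 -> db1 -> auth1: 12 + 28 + 3 + 6 = 49
The minimum is 34 ms.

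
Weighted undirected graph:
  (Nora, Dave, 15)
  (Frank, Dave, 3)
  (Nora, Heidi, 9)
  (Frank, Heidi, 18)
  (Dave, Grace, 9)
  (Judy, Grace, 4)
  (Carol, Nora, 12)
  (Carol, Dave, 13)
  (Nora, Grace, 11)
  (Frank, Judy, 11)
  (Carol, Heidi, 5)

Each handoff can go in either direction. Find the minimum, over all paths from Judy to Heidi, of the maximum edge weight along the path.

11

Some routes from Judy to Heidi:
Judy-Grace-Nora-Carol-Heidi: max(4, 11, 12, 5) = 12
Judy-Grace-Nora-Heidi: max(4, 11, 9) = 11
Judy-Frank-Dave-Grace-Nora-Carol-Heidi: max(11, 3, 9, 11, 12, 5) = 12
Judy-Frank-Dave-Grace-Nora-Heidi: max(11, 3, 9, 11, 9) = 11
Judy-Frank-Dave-Carol-Heidi: max(11, 3, 13, 5) = 13
Smallest bottleneck: 11.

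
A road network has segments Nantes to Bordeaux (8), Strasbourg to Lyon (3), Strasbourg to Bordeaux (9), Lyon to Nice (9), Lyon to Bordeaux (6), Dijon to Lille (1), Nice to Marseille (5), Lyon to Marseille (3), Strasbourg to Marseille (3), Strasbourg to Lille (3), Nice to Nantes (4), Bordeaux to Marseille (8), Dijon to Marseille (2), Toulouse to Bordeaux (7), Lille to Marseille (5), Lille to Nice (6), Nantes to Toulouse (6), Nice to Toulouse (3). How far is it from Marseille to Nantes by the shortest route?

9

Checking several routes:
Marseille-Nice-Toulouse-Nantes: 5 + 3 + 6 = 14
Marseille-Bordeaux-Nantes: 8 + 8 = 16
Marseille-Dijon-Lille-Nice-Nantes: 2 + 1 + 6 + 4 = 13
Marseille-Nice-Nantes: 5 + 4 = 9
Marseille-Lille-Nice-Nantes: 5 + 6 + 4 = 15
The minimum is 9 km.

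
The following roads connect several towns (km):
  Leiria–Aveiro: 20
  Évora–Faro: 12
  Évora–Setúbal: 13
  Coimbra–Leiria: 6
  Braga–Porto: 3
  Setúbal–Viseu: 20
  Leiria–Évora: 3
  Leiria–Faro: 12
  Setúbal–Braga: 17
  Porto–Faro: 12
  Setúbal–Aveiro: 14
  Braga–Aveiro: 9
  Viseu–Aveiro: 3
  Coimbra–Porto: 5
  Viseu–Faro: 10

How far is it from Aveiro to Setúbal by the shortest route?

Checking several routes:
Aveiro → Setúbal: 14
Aveiro → Viseu → Setúbal: 3 + 20 = 23
Aveiro → Braga → Setúbal: 9 + 17 = 26
Aveiro → Leiria → Évora → Setúbal: 20 + 3 + 13 = 36
Best route has total 14 km.

14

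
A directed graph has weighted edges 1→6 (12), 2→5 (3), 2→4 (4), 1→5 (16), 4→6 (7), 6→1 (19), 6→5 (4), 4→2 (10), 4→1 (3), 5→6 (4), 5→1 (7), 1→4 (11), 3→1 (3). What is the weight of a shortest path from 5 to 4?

18

Paths from 5 to 4:
5 -> 1 -> 4: 7 + 11 = 18
5 -> 6 -> 1 -> 4: 4 + 19 + 11 = 34
The minimum is 18.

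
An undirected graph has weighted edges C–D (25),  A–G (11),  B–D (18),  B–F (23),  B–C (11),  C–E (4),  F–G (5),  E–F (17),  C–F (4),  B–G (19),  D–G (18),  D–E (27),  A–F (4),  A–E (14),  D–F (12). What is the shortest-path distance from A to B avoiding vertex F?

Some routes from A to B avoiding F:
A→G→B: 11 + 19 = 30
A→E→C→B: 14 + 4 + 11 = 29
A→E→C→D→B: 14 + 4 + 25 + 18 = 61
A→E→D→B: 14 + 27 + 18 = 59
A→G→D→B: 11 + 18 + 18 = 47
Shortest: 29.

29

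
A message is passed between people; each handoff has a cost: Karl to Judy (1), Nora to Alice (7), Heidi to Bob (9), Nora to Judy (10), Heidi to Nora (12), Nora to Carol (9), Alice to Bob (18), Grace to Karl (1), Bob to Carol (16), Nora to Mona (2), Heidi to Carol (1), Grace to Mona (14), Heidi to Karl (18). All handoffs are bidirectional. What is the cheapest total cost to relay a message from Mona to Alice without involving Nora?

60

Candidate routes:
Mona - Grace - Karl - Heidi - Carol - Bob - Alice: 14 + 1 + 18 + 1 + 16 + 18 = 68
Mona - Grace - Karl - Heidi - Bob - Alice: 14 + 1 + 18 + 9 + 18 = 60
The minimum is 60.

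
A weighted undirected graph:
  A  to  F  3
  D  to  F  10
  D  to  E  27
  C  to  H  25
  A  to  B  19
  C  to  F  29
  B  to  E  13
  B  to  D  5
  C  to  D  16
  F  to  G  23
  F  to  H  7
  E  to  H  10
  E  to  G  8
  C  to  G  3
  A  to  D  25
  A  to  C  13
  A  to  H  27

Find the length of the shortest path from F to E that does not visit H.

27

Checking several routes:
F-A-C-G-E: 3 + 13 + 3 + 8 = 27
F-D-B-E: 10 + 5 + 13 = 28
F-G-E: 23 + 8 = 31
The minimum is 27.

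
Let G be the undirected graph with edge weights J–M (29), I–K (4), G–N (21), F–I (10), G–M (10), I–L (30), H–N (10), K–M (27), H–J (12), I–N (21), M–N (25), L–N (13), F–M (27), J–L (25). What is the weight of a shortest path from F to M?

27

Checking several routes:
F → I → K → M: 10 + 4 + 27 = 41
F → M: 27
F → I → N → G → M: 10 + 21 + 21 + 10 = 62
F → I → N → M: 10 + 21 + 25 = 56
The minimum is 27.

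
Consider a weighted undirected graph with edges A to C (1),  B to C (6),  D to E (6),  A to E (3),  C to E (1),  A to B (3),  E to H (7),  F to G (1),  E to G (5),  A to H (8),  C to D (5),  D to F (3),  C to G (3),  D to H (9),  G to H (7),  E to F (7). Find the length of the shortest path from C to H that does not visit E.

A few of the C→H routes:
C → D → H: 5 + 9 = 14
C → A → H: 1 + 8 = 9
C → G → H: 3 + 7 = 10
The minimum is 9.

9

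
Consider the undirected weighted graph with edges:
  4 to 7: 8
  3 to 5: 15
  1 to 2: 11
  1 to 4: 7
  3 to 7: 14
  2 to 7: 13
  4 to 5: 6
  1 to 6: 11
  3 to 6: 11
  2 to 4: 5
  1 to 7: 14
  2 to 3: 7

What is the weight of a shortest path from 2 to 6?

18

Comparing a few candidate routes:
2→3→6: 7 + 11 = 18
2→1→6: 11 + 11 = 22
2→4→1→6: 5 + 7 + 11 = 23
Shortest: 18.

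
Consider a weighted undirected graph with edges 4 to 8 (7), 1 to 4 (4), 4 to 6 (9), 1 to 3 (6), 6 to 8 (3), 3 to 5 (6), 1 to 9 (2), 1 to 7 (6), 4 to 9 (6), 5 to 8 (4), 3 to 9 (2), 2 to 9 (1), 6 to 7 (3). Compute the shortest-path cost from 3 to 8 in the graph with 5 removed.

15

Some routes from 3 to 8 avoiding 5:
3-9-4-6-8: 2 + 6 + 9 + 3 = 20
3-1-7-6-8: 6 + 6 + 3 + 3 = 18
3-9-1-4-8: 2 + 2 + 4 + 7 = 15
3-9-1-7-6-8: 2 + 2 + 6 + 3 + 3 = 16
3-9-4-8: 2 + 6 + 7 = 15
3-1-4-8: 6 + 4 + 7 = 17
Best route has total 15.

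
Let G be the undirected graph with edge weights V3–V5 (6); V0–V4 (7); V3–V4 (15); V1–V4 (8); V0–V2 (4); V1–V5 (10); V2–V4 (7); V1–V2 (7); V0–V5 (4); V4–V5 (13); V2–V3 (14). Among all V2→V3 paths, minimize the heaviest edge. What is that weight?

6

A few of the V2→V3 routes:
V2 → V0 → V5 → V3: max(4, 4, 6) = 6
V2 → V1 → V5 → V3: max(7, 10, 6) = 10
V2 → V1 → V4 → V0 → V5 → V3: max(7, 8, 7, 4, 6) = 8
V2 → V4 → V0 → V5 → V3: max(7, 7, 4, 6) = 7
V2 → V0 → V4 → V1 → V5 → V3: max(4, 7, 8, 10, 6) = 10
Best route has worst link 6.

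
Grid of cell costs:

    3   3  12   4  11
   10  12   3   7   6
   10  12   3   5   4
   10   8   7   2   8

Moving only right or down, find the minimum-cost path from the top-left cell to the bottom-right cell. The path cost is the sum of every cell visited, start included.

39

Take [0,0] [0,1] [0,2] [1,2] [2,2] [2,3] [3,3] [3,4] for a total of 3 + 3 + 12 + 3 + 3 + 5 + 2 + 8 = 39.
(Top row then right column would cost 51.)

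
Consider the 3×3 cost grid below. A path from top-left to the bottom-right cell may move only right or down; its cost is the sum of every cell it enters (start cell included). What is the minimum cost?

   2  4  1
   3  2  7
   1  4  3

13

Cheapest: r0c0 r1c0 r2c0 r2c1 r2c2
  2 + 3 + 1 + 4 + 3 = 13
For comparison, the top-then-right route costs 17.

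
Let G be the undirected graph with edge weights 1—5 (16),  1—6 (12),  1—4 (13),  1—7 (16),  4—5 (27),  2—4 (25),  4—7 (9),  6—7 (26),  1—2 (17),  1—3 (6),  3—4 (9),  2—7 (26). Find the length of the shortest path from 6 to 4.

25

A few of the 6→4 routes:
6 -> 1 -> 7 -> 4: 12 + 16 + 9 = 37
6 -> 1 -> 4: 12 + 13 = 25
6 -> 1 -> 3 -> 4: 12 + 6 + 9 = 27
6 -> 7 -> 4: 26 + 9 = 35
Best route has total 25.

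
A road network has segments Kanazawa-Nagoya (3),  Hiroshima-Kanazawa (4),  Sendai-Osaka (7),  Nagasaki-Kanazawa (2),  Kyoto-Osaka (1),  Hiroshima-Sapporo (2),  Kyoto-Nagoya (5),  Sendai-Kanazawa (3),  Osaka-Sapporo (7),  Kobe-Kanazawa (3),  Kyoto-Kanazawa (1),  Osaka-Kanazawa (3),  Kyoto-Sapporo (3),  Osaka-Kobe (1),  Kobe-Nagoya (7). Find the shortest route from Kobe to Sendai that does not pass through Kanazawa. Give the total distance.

Paths from Kobe to Sendai avoiding Kanazawa:
Kobe - Nagoya - Kyoto - Osaka - Sendai: 7 + 5 + 1 + 7 = 20
Kobe - Nagoya - Kyoto - Sapporo - Osaka - Sendai: 7 + 5 + 3 + 7 + 7 = 29
Kobe - Osaka - Sendai: 1 + 7 = 8
The minimum is 8 mi.

8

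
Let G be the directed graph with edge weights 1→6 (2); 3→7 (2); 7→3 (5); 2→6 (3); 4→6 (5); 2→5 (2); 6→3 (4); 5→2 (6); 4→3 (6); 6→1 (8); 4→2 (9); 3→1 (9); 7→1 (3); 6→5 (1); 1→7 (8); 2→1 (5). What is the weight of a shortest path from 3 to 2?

Routes from 3 to 2:
3→1→6→5→2: 9 + 2 + 1 + 6 = 18
3→7→1→6→5→2: 2 + 3 + 2 + 1 + 6 = 14
Shortest: 14.

14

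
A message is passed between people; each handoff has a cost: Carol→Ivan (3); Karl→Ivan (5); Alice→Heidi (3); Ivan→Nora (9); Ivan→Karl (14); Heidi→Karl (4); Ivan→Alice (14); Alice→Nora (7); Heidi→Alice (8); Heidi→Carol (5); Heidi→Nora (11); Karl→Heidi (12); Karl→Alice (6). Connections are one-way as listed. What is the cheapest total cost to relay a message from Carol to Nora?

Comparing a few candidate routes:
Carol - Ivan - Nora: 3 + 9 = 12
Carol - Ivan - Alice - Nora: 3 + 14 + 7 = 24
Carol - Ivan - Karl - Alice - Nora: 3 + 14 + 6 + 7 = 30
Best route has total 12.

12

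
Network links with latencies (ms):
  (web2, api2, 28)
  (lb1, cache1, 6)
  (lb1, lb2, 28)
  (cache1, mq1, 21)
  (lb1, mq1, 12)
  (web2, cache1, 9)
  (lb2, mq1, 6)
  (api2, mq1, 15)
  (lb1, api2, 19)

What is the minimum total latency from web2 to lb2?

Comparing a few candidate routes:
web2 → cache1 → lb1 → mq1 → lb2: 9 + 6 + 12 + 6 = 33
web2 → cache1 → lb1 → lb2: 9 + 6 + 28 = 43
web2 → cache1 → mq1 → lb2: 9 + 21 + 6 = 36
web2 → api2 → mq1 → lb2: 28 + 15 + 6 = 49
Shortest: 33 ms.

33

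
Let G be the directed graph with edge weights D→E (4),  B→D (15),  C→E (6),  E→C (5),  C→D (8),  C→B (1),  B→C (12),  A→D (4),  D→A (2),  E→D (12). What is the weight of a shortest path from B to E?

18

Candidate routes:
B→C→D→E: 12 + 8 + 4 = 24
B→C→E: 12 + 6 = 18
B→D→E: 15 + 4 = 19
Shortest: 18.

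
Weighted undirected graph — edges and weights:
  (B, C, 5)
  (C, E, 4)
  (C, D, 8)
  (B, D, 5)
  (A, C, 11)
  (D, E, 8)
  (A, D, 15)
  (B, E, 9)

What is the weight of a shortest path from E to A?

15

Some routes from E to A:
E -> C -> D -> A: 4 + 8 + 15 = 27
E -> D -> C -> A: 8 + 8 + 11 = 27
E -> B -> C -> A: 9 + 5 + 11 = 25
E -> C -> A: 4 + 11 = 15
E -> B -> D -> A: 9 + 5 + 15 = 29
E -> D -> A: 8 + 15 = 23
Shortest: 15.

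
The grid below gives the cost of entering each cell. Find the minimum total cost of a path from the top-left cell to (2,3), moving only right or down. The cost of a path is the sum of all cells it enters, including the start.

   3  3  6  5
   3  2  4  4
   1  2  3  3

15

Take [0,0]→[1,0]→[2,0]→[2,1]→[2,2]→[2,3] for a total of 3 + 3 + 1 + 2 + 3 + 3 = 15.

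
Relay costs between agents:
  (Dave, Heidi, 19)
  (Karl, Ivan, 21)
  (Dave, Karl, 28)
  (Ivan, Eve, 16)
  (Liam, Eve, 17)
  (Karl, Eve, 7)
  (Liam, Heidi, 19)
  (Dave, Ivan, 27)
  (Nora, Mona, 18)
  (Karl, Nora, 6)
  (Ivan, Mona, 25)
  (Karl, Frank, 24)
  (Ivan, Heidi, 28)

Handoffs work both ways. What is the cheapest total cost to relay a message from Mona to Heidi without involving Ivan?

67

Routes from Mona to Heidi avoiding Ivan:
Mona → Nora → Karl → Dave → Heidi: 18 + 6 + 28 + 19 = 71
Mona → Nora → Karl → Eve → Liam → Heidi: 18 + 6 + 7 + 17 + 19 = 67
The minimum is 67.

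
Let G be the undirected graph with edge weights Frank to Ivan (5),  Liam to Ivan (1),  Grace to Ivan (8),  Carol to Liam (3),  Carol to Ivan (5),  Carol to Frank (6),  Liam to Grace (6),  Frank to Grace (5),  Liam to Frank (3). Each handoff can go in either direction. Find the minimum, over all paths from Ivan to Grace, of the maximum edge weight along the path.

5

Some routes from Ivan to Grace:
Ivan→Frank→Liam→Grace: max(5, 3, 6) = 6
Ivan→Carol→Liam→Frank→Grace: max(5, 3, 3, 5) = 5
Ivan→Frank→Grace: max(5, 5) = 5
Ivan→Liam→Frank→Grace: max(1, 3, 5) = 5
Best route has worst link 5.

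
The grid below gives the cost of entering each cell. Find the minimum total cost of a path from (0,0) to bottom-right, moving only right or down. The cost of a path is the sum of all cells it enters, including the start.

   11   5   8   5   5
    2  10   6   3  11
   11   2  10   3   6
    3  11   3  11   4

45

Take (0,0) (0,1) (0,2) (0,3) (1,3) (2,3) (2,4) (3,4) for a total of 11 + 5 + 8 + 5 + 3 + 3 + 6 + 4 = 45.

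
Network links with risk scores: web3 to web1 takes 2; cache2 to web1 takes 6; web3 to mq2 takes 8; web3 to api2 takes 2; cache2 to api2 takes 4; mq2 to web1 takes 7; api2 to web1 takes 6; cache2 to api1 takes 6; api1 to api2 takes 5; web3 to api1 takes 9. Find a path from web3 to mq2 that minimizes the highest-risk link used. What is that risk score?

Comparing a few candidate routes:
web3-web1-mq2: max(2, 7) = 7
web3-api2-cache2-web1-mq2: max(2, 4, 6, 7) = 7
web3-api2-api1-cache2-web1-mq2: max(2, 5, 6, 6, 7) = 7
web3-api2-web1-mq2: max(2, 6, 7) = 7
The minimum achievable maximum is 7.

7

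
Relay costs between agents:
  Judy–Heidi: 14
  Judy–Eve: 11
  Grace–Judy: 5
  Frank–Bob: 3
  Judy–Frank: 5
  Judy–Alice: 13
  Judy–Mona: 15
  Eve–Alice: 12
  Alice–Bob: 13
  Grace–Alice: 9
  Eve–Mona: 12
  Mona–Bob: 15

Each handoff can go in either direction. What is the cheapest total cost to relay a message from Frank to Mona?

18

Some routes from Frank to Mona:
Frank-Judy-Eve-Mona: 5 + 11 + 12 = 28
Frank-Bob-Mona: 3 + 15 = 18
Frank-Judy-Mona: 5 + 15 = 20
Frank-Bob-Alice-Eve-Mona: 3 + 13 + 12 + 12 = 40
The minimum is 18.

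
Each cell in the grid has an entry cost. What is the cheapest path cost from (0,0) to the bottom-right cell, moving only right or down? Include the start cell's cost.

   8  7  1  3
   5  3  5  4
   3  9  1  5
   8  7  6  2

29

Cheapest: [0,0] -> [0,1] -> [0,2] -> [1,2] -> [2,2] -> [2,3] -> [3,3]
  8 + 7 + 1 + 5 + 1 + 5 + 2 = 29
For comparison, the top-then-right route costs 30.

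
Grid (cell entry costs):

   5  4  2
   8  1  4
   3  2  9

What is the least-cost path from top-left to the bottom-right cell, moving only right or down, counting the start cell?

21

Path r0c0 r0c1 r1c1 r2c1 r2c2: 5 + 4 + 1 + 2 + 9 = 21.
For comparison, the top-then-right route costs 24.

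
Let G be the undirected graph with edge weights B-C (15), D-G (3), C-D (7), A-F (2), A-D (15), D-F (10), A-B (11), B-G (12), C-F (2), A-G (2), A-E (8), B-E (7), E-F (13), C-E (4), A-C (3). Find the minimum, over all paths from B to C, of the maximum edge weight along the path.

7

A few of the B→C routes:
B→E→A→G→D→C: max(7, 8, 2, 3, 7) = 8
B→E→A→C: max(7, 8, 3) = 8
B→E→A→F→C: max(7, 8, 2, 2) = 8
B→E→C: max(7, 4) = 7
Best route has worst link 7.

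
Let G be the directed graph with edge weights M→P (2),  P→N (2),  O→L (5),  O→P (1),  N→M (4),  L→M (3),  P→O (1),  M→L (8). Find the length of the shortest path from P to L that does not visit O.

Routes from P to L avoiding O:
P -> N -> M -> L: 2 + 4 + 8 = 14
The minimum is 14.

14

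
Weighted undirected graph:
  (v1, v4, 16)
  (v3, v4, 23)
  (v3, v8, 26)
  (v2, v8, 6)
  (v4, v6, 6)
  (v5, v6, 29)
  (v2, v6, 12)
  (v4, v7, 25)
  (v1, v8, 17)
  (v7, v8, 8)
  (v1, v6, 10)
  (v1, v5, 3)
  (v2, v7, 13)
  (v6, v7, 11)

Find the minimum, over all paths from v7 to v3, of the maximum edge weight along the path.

Comparing a few candidate routes:
v7-v8-v2-v6-v4-v3: max(8, 6, 12, 6, 23) = 23
v7-v8-v1-v4-v3: max(8, 17, 16, 23) = 23
v7-v8-v1-v6-v4-v3: max(8, 17, 10, 6, 23) = 23
The minimum achievable maximum is 23.

23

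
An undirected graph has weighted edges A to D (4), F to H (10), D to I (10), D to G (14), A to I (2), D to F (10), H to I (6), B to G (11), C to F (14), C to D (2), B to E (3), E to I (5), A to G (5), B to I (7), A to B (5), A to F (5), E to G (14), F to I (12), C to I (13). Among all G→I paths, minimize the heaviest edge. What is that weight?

5

Comparing a few candidate routes:
G → A → F → H → I: max(5, 5, 10, 6) = 10
G → A → B → E → I: max(5, 5, 3, 5) = 5
G → A → I: max(5, 2) = 5
G → A → B → I: max(5, 5, 7) = 7
Smallest bottleneck: 5.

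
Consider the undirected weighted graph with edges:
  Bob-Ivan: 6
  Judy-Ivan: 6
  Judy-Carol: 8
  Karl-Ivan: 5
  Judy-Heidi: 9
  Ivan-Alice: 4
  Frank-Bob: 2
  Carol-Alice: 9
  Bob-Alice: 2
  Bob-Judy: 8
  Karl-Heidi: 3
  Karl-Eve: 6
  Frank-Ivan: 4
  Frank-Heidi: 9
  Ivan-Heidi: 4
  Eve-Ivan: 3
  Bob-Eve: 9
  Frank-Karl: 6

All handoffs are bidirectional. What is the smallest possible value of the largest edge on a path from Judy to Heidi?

Some routes from Judy to Heidi:
Judy → Ivan → Alice → Bob → Frank → Karl → Heidi: max(6, 4, 2, 2, 6, 3) = 6
Judy → Ivan → Heidi: max(6, 4) = 6
Judy → Ivan → Frank → Karl → Heidi: max(6, 4, 6, 3) = 6
Smallest bottleneck: 6.

6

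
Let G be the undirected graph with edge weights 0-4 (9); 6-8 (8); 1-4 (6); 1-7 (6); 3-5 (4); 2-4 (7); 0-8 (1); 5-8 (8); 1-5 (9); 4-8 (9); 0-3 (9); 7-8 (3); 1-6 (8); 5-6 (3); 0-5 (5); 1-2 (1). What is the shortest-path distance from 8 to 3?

Comparing a few candidate routes:
8 - 0 - 3: 1 + 9 = 10
8 - 5 - 3: 8 + 4 = 12
8 - 0 - 5 - 3: 1 + 5 + 4 = 10
The minimum is 10.

10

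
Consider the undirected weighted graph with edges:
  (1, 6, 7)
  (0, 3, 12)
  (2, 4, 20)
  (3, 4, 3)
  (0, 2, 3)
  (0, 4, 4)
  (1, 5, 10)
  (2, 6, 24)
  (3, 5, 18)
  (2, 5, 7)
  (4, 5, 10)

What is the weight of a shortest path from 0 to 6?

Some routes from 0 to 6:
0 - 2 - 5 - 1 - 6: 3 + 7 + 10 + 7 = 27
0 - 3 - 4 - 5 - 1 - 6: 12 + 3 + 10 + 10 + 7 = 42
0 - 4 - 3 - 5 - 1 - 6: 4 + 3 + 18 + 10 + 7 = 42
0 - 2 - 6: 3 + 24 = 27
0 - 4 - 5 - 2 - 6: 4 + 10 + 7 + 24 = 45
0 - 4 - 5 - 1 - 6: 4 + 10 + 10 + 7 = 31
Shortest: 27.

27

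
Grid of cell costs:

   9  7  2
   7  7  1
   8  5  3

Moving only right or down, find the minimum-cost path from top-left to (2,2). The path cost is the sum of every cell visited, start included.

One optimal route is r0c0 r0c1 r0c2 r1c2 r2c2.
Its cost is 9 + 7 + 2 + 1 + 3 = 22.

22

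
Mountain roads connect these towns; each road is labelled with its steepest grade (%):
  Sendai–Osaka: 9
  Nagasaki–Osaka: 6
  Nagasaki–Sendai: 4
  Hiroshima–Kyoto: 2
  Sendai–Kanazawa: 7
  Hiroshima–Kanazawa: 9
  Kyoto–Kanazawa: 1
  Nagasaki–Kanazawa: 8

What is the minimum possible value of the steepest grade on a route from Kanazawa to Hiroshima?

Candidate routes:
Kanazawa-Kyoto-Hiroshima: max(1, 2) = 2
Kanazawa-Hiroshima: max(9) = 9
Smallest bottleneck: 2%.

2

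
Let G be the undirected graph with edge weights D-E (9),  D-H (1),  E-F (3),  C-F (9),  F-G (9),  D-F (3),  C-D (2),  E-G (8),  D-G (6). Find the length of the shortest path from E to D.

6

Some routes from E to D:
E-F-C-D: 3 + 9 + 2 = 14
E-F-D: 3 + 3 = 6
E-D: 9
E-G-D: 8 + 6 = 14
The minimum is 6.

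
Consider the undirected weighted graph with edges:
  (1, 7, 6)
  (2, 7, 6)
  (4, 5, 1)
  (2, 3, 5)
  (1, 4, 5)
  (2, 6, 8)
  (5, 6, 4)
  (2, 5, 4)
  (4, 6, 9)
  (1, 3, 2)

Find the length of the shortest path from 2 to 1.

Paths from 2 to 1:
2 → 3 → 1: 5 + 2 = 7
2 → 6 → 4 → 1: 8 + 9 + 5 = 22
2 → 5 → 4 → 1: 4 + 1 + 5 = 10
2 → 7 → 1: 6 + 6 = 12
2 → 6 → 5 → 4 → 1: 8 + 4 + 1 + 5 = 18
2 → 5 → 6 → 4 → 1: 4 + 4 + 9 + 5 = 22
The minimum is 7.

7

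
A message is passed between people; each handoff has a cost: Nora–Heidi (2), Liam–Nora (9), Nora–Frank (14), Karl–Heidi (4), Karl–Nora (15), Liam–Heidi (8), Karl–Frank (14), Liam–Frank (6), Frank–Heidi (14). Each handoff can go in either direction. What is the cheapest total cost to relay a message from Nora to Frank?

A few of the Nora→Frank routes:
Nora→Frank: 14
Nora→Liam→Frank: 9 + 6 = 15
Nora→Heidi→Frank: 2 + 14 = 16
Nora→Heidi→Karl→Frank: 2 + 4 + 14 = 20
Nora→Karl→Frank: 15 + 14 = 29
Nora→Heidi→Liam→Frank: 2 + 8 + 6 = 16
Shortest: 14.

14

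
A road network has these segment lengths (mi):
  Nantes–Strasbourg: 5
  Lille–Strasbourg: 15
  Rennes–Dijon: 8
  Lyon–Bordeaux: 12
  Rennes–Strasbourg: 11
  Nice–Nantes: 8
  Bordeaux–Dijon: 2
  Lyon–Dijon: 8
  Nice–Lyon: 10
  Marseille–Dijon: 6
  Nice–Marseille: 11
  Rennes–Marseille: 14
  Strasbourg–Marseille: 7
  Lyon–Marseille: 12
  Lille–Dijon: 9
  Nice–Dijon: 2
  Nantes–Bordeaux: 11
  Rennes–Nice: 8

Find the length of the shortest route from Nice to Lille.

Checking several routes:
Nice → Rennes → Dijon → Lille: 8 + 8 + 9 = 25
Nice → Dijon → Lille: 2 + 9 = 11
Nice → Marseille → Dijon → Lille: 11 + 6 + 9 = 26
The minimum is 11 mi.

11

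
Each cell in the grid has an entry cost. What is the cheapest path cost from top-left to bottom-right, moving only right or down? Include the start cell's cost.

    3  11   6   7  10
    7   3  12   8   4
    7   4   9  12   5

Cheapest: [0,0] [1,0] [1,1] [1,2] [1,3] [1,4] [2,4]
  3 + 7 + 3 + 12 + 8 + 4 + 5 = 42
(Top row then right column would cost 46.)

42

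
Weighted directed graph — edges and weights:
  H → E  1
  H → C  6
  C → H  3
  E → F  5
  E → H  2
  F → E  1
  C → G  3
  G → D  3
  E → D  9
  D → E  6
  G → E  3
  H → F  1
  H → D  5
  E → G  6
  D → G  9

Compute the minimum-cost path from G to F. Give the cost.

Comparing a few candidate routes:
G-E-F: 3 + 5 = 8
G-E-H-F: 3 + 2 + 1 = 6
G-D-E-H-F: 3 + 6 + 2 + 1 = 12
Best route has total 6.

6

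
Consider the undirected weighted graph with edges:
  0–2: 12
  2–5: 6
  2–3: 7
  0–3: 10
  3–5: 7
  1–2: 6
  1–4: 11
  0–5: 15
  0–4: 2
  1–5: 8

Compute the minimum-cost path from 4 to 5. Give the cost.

17

Comparing a few candidate routes:
4-1-5: 11 + 8 = 19
4-0-3-5: 2 + 10 + 7 = 19
4-0-2-5: 2 + 12 + 6 = 20
4-0-5: 2 + 15 = 17
Shortest: 17.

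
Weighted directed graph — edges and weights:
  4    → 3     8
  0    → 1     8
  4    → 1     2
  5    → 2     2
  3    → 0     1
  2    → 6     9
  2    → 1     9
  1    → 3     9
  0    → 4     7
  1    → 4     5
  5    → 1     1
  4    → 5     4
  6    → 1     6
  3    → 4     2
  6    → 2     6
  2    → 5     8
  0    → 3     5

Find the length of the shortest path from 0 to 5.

11

Some routes from 0 to 5:
0→3→4→5: 5 + 2 + 4 = 11
0→1→4→5: 8 + 5 + 4 = 17
0→4→5: 7 + 4 = 11
The minimum is 11.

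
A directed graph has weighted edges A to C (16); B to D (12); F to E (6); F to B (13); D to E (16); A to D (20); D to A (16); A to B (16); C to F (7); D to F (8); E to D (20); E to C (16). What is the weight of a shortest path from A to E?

29

Paths from A to E:
A → D → E: 20 + 16 = 36
A → D → F → E: 20 + 8 + 6 = 34
A → B → D → F → E: 16 + 12 + 8 + 6 = 42
A → B → D → E: 16 + 12 + 16 = 44
A → C → F → B → D → E: 16 + 7 + 13 + 12 + 16 = 64
A → C → F → E: 16 + 7 + 6 = 29
Best route has total 29.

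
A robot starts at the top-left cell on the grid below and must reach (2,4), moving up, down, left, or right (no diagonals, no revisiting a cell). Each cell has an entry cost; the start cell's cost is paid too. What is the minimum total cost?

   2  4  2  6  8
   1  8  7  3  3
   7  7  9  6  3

23

Take [0,0]→[0,1]→[0,2]→[0,3]→[1,3]→[1,4]→[2,4] for a total of 2 + 4 + 2 + 6 + 3 + 3 + 3 = 23.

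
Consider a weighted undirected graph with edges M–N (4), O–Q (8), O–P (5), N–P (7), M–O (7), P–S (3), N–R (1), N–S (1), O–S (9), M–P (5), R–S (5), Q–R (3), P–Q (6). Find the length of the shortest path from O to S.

8

Comparing a few candidate routes:
O → M → N → S: 7 + 4 + 1 = 12
O → S: 9
O → P → S: 5 + 3 = 8
The minimum is 8.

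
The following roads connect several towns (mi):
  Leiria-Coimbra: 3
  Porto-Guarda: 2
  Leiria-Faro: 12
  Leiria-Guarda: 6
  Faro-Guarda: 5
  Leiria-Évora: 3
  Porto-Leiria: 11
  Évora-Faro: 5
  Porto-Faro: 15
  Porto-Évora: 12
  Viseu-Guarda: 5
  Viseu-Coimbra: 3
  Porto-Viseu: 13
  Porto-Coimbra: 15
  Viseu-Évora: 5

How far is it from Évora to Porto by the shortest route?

Checking several routes:
Évora→Porto: 12
Évora→Leiria→Guarda→Porto: 3 + 6 + 2 = 11
Évora→Faro→Guarda→Porto: 5 + 5 + 2 = 12
Évora→Viseu→Guarda→Porto: 5 + 5 + 2 = 12
Best route has total 11 mi.

11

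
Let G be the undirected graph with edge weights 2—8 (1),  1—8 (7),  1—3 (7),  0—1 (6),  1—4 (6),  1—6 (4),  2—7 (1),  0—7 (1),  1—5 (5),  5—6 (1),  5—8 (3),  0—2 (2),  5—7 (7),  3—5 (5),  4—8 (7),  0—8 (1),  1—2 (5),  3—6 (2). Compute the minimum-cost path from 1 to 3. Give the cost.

Comparing a few candidate routes:
1 -> 6 -> 3: 4 + 2 = 6
1 -> 3: 7
1 -> 5 -> 6 -> 3: 5 + 1 + 2 = 8
Shortest: 6.

6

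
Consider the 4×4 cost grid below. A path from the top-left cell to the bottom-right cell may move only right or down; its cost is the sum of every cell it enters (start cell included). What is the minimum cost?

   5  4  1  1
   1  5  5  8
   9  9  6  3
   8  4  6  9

31

Best path: [0,0] [0,1] [0,2] [0,3] [1,3] [2,3] [3,3]
Cost: 5 + 4 + 1 + 1 + 8 + 3 + 9 = 31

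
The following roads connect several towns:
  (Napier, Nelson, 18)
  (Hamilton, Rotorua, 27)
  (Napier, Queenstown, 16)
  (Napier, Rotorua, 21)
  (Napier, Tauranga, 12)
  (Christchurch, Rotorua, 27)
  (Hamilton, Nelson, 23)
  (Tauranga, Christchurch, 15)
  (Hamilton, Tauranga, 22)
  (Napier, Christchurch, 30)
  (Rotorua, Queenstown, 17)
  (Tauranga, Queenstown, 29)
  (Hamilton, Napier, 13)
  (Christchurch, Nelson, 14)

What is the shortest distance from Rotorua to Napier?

Some routes from Rotorua to Napier:
Rotorua - Queenstown - Tauranga - Napier: 17 + 29 + 12 = 58
Rotorua - Napier: 21
Rotorua - Hamilton - Napier: 27 + 13 = 40
Rotorua - Christchurch - Tauranga - Napier: 27 + 15 + 12 = 54
Rotorua - Queenstown - Napier: 17 + 16 = 33
Rotorua - Christchurch - Napier: 27 + 30 = 57
Best route has total 21.

21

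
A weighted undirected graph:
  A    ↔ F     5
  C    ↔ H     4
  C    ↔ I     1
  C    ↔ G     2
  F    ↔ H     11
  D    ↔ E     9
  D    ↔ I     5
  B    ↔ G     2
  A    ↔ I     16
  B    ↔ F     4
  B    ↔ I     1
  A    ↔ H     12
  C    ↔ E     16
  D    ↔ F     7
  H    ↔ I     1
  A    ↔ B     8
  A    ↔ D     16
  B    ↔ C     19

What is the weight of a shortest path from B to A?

A few of the B→A routes:
B - I - H - A: 1 + 1 + 12 = 14
B - I - A: 1 + 16 = 17
B - A: 8
B - F - A: 4 + 5 = 9
The minimum is 8.

8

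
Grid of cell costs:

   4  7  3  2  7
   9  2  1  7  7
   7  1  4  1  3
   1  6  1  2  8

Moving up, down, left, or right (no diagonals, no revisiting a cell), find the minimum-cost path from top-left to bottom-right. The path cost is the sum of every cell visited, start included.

One optimal route is (0,0) → (0,1) → (1,1) → (1,2) → (2,2) → (2,3) → (3,3) → (3,4).
Its cost is 4 + 7 + 2 + 1 + 4 + 1 + 2 + 8 = 29.

29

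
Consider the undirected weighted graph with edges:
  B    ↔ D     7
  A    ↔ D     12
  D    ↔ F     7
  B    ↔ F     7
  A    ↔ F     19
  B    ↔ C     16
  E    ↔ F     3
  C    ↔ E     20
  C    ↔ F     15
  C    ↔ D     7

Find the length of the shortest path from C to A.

19

Comparing a few candidate routes:
C-D-F-A: 7 + 7 + 19 = 33
C-F-A: 15 + 19 = 34
C-D-A: 7 + 12 = 19
C-B-D-A: 16 + 7 + 12 = 35
C-F-D-A: 15 + 7 + 12 = 34
Best route has total 19.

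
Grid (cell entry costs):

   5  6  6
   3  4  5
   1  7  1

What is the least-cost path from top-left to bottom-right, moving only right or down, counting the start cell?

17

Cheapest: r0c0 r1c0 r2c0 r2c1 r2c2
  5 + 3 + 1 + 7 + 1 = 17
(Top row then right column would cost 23.)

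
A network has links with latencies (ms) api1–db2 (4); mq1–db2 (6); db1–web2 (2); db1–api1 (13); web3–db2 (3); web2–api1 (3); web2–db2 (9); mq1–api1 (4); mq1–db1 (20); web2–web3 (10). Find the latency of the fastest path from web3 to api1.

A few of the web3→api1 routes:
web3-web2-api1: 10 + 3 = 13
web3-db2-web2-api1: 3 + 9 + 3 = 15
web3-db2-mq1-api1: 3 + 6 + 4 = 13
web3-db2-api1: 3 + 4 = 7
Shortest: 7 ms.

7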